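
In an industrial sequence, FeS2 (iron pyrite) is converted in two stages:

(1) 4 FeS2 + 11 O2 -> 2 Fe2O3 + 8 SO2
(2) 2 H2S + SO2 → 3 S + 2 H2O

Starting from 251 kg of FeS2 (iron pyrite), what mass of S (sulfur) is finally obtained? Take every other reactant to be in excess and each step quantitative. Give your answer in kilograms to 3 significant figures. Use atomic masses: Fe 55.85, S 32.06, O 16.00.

402 kg

M(FeS2) = 55.85 + 2(32.06) = 119.97 g/mol.
M(S) = 32.06 g/mol.
251 kg = 251000 g.
n(FeS2) = 251000 / 119.97 = 2092 mol.
Step 1 gives a 4:8 ratio of FeS2 to SO2, so n(SO2) = 4184 mol.
In step 2 the SO2:S ratio is 1:3, so n(S) = 12550 mol.
Mass of S = 12550 × 32.06 = 402500 g = 402 kg.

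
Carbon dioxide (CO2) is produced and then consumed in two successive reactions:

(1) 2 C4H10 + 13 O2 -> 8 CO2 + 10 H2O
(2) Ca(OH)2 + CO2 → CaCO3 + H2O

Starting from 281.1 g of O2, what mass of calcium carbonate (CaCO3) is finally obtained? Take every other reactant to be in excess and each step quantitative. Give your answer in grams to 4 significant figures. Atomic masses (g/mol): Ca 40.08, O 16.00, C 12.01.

541.1 g

M(O2) = 2(16.00) = 32.00 g/mol.
M(CaCO3) = 40.08 + 12.01 + 3(16.00) = 100.09 g/mol.
n(O2) = 281.10 / 32.00 = 8.7844 mol.
Step 1 gives a 13:8 ratio of O2 to CO2, so n(CO2) = 5.4058 mol.
In step 2 the CO2:CaCO3 ratio is 1:1, so n(CaCO3) = 5.4058 mol.
Mass of CaCO3 = 5.4058 × 100.09 = 541.06 g.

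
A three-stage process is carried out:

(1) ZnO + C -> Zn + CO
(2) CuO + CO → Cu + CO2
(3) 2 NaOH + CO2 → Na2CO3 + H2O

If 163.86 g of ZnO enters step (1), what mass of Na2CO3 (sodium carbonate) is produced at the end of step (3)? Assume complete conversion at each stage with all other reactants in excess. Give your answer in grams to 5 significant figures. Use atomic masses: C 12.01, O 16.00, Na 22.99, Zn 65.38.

M(ZnO) = 65.38 + 16.00 = 81.38 g/mol.
M(Na2CO3) = 2(22.99) + 12.01 + 3(16.00) = 105.99 g/mol.
n(ZnO) = 163.86 / 81.38 = 2.01352 mol.
Reaction (1): ZnO→CO ratio 1:1 ⇒ n(CO) = 2.01352 mol.
Reaction (2): CO→CO2 ratio 1:1 ⇒ n(CO2) = 2.01352 mol.
Reaction (3): CO2→Na2CO3 ratio 1:1 ⇒ n(Na2CO3) = 2.01352 mol.
Mass of Na2CO3 = 2.01352 × 105.99 = 213.413 g.

213.41 g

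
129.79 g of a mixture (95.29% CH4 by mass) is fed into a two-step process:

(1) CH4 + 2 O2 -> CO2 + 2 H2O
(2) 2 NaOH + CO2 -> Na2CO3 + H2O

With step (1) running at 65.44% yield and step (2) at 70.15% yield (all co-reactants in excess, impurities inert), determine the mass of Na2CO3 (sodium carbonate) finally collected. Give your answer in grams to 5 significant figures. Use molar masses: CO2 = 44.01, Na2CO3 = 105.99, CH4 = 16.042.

375.12 g

Pure CH4 = 129.79 × 0.9529 = 123.677 g.
n(CH4) = 123.677 / 16.042 = 7.70957 mol.
Step 1 (CH4:CO2 = 1:1): theoretical n(CO2) = 7.70957 mol; at 65.44% yield, n(CO2) = 5.04514 mol.
Step 2 (CO2:Na2CO3 = 1:1): theoretical n(Na2CO3) = 5.04514 mol, so theoretical mass = 5.04514 × 105.99 = 534.735 g.
At 70.15% yield, actual mass of Na2CO3 = 534.735 × 0.7015 = 375.116 g.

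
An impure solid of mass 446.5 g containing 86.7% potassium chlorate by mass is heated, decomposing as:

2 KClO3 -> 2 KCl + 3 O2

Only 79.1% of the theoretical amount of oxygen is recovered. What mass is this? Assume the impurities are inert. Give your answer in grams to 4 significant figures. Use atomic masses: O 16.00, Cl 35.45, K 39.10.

119.9 g

Pure KClO3 available = 446.5 g × 0.867 = 387.12 g.
M(KClO3) = 39.10 + 35.45 + 3(16.00) = 122.55 g/mol.
M(O2) = 2(16.00) = 32.00 g/mol.
n(KClO3) = 387.12 g / 122.55 g/mol = 3.1588 mol.
From the equation the KClO3:O2 mole ratio is 2:3, so n(O2) = 3.1588 × 3/2 = 4.7383 mol.
Mass of O2 = 4.7383 mol × 32.00 g/mol = 151.62 g.
Actual mass collected = 151.62 g × 0.791 = 119.93 g.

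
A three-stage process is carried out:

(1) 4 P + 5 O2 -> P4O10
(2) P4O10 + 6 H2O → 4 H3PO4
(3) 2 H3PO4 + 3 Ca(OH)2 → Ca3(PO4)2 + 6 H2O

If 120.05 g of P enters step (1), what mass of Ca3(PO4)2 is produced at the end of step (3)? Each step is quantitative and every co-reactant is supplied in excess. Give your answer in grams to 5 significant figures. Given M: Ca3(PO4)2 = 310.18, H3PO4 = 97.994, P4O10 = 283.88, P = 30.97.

601.18 g

n(P) = 120.05 / 30.97 = 3.87633 mol.
Reaction (1): P→P4O10 ratio 4:1 ⇒ n(P4O10) = 0.969083 mol.
Reaction (2): P4O10→H3PO4 ratio 1:4 ⇒ n(H3PO4) = 3.87633 mol.
Reaction (3): H3PO4→Ca3(PO4)2 ratio 2:1 ⇒ n(Ca3(PO4)2) = 1.93817 mol.
Mass of Ca3(PO4)2 = 1.93817 × 310.18 = 601.180 g.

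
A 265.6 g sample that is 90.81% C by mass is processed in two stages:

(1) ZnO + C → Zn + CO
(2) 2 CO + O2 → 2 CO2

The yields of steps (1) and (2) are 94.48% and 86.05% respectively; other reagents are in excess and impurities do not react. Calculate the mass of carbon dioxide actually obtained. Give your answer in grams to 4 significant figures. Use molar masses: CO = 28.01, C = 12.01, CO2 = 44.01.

Pure C = 265.6 × 0.9081 = 241.19 g.
n(C) = 241.19 / 12.01 = 20.083 mol.
Step 1 (C:CO = 1:1): theoretical n(CO) = 20.083 mol; at 94.48% yield, n(CO) = 18.974 mol.
Step 2 (CO:CO2 = 2:2): theoretical n(CO2) = 18.974 mol, so theoretical mass = 18.974 × 44.01 = 835.05 g.
At 86.05% yield, actual mass of CO2 = 835.05 × 0.8605 = 718.56 g.

718.6 g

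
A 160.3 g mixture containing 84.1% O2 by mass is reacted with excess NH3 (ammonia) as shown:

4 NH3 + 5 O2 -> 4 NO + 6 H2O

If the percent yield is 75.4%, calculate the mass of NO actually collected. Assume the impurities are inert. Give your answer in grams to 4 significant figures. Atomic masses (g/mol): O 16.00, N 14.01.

76.26 g

Pure O2 available = 160.3 g × 0.841 = 134.81 g.
M(O2) = 2(16.00) = 32.00 g/mol.
M(NO) = 14.01 + 16.00 = 30.01 g/mol.
n(O2) = 134.81 g / 32.00 g/mol = 4.2129 mol.
From the equation the O2:NO mole ratio is 5:4, so n(NO) = 4.2129 × 4/5 = 3.3703 mol.
Mass of NO = 3.3703 mol × 30.01 g/mol = 101.14 g.
Actual mass collected = 101.14 g × 0.754 = 76.262 g.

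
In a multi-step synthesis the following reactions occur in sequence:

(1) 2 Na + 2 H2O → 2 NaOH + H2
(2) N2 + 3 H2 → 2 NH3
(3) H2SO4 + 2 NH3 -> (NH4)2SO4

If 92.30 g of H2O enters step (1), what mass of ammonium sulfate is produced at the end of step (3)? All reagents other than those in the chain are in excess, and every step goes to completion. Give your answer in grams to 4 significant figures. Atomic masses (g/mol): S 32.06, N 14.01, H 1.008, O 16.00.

112.8 g

M(H2O) = 2(1.008) + 16.00 = 18.016 g/mol.
M((NH4)2SO4) = 2(14.01) + 8(1.008) + 32.06 + 4(16.00) = 132.144 g/mol.
n(H2O) = 92.30 / 18.016 = 5.1232 mol.
Reaction (1): H2O→H2 ratio 2:1 ⇒ n(H2) = 2.5616 mol.
Reaction (2): H2→NH3 ratio 3:2 ⇒ n(NH3) = 1.7077 mol.
Reaction (3): NH3→(NH4)2SO4 ratio 2:1 ⇒ n((NH4)2SO4) = 0.85387 mol.
Mass of (NH4)2SO4 = 0.85387 × 132.144 = 112.83 g.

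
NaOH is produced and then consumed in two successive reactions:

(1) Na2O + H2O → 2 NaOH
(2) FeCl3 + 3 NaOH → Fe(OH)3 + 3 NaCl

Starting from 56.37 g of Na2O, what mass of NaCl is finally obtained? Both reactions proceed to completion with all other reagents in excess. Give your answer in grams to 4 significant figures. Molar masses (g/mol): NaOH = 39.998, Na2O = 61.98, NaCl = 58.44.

106.3 g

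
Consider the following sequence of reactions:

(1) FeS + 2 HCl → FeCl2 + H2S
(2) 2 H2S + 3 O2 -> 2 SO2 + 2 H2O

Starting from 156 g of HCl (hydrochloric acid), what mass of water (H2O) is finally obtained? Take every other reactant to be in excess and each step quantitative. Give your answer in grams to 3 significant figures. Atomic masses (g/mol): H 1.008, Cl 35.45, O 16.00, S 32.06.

M(HCl) = 1.008 + 35.45 = 36.458 g/mol.
M(H2O) = 2(1.008) + 16.00 = 18.016 g/mol.
n(HCl) = 156.0 / 36.458 = 4.279 mol.
Step 1 gives a 2:1 ratio of HCl to H2S, so n(H2S) = 2.139 mol.
In step 2 the H2S:H2O ratio is 2:2, so n(H2O) = 2.139 mol.
Mass of H2O = 2.139 × 18.016 = 38.54 g.

38.5 g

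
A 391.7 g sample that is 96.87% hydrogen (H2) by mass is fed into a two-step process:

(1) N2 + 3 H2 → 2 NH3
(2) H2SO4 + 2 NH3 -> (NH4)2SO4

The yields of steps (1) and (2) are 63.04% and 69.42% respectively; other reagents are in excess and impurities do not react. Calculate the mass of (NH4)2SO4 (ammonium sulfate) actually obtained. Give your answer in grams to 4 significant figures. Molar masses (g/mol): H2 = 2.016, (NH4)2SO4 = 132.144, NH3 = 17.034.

3628 g

Pure H2 = 391.7 × 0.9687 = 379.44 g.
n(H2) = 379.44 / 2.016 = 188.21 mol.
Step 1 (H2:NH3 = 3:2): theoretical n(NH3) = 125.48 mol; at 63.04% yield, n(NH3) = 79.100 mol.
Step 2 (NH3:(NH4)2SO4 = 2:1): theoretical n((NH4)2SO4) = 39.550 mol, so theoretical mass = 39.550 × 132.144 = 5226.3 g.
At 69.42% yield, actual mass of (NH4)2SO4 = 5226.3 × 0.6942 = 3628.1 g.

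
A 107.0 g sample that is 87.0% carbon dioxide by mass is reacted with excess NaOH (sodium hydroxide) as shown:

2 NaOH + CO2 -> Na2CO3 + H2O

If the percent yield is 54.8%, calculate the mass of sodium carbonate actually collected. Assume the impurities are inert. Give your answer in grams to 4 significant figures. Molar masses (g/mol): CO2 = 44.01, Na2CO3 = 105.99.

122.9 g

Pure CO2 available = 107.0 g × 0.870 = 93.090 g.
n(CO2) = 93.090 g / 44.01 g/mol = 2.1152 mol.
From the equation the CO2:Na2CO3 mole ratio is 1:1, so n(Na2CO3) = 2.1152 × 1/1 = 2.1152 mol.
Mass of Na2CO3 = 2.1152 mol × 105.99 g/mol = 224.19 g.
Actual mass collected = 224.19 g × 0.548 = 122.86 g.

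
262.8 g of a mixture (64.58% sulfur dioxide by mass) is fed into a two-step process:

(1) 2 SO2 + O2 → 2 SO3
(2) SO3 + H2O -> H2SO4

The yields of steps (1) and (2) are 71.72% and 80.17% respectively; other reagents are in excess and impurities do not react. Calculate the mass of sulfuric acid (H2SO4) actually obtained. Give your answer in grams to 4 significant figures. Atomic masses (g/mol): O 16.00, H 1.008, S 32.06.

149.4 g

Pure SO2 = 262.8 × 0.6458 = 169.72 g.
M(SO2) = 32.06 + 2(16.00) = 64.06 g/mol.
M(H2SO4) = 2(1.008) + 32.06 + 4(16.00) = 98.076 g/mol.
n(SO2) = 169.72 / 64.06 = 2.6493 mol.
Step 1 (SO2:SO3 = 2:2): theoretical n(SO3) = 2.6493 mol; at 71.72% yield, n(SO3) = 1.9001 mol.
Step 2 (SO3:H2SO4 = 1:1): theoretical n(H2SO4) = 1.9001 mol, so theoretical mass = 1.9001 × 98.076 = 186.35 g.
At 80.17% yield, actual mass of H2SO4 = 186.35 × 0.8017 = 149.40 g.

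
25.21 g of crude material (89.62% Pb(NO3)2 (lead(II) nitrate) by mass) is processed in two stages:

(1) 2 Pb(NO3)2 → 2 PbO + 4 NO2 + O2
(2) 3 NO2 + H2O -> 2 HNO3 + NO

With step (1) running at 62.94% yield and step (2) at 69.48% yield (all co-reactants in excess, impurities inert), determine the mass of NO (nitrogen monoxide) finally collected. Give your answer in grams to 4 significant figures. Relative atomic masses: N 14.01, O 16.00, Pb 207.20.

Pure Pb(NO3)2 = 25.21 × 0.8962 = 22.593 g.
M(Pb(NO3)2) = 207.20 + 2(14.01) + 6(16.00) = 331.22 g/mol.
M(NO) = 14.01 + 16.00 = 30.01 g/mol.
n(Pb(NO3)2) = 22.593 / 331.22 = 0.068212 mol.
Step 1 (Pb(NO3)2:NO2 = 2:4): theoretical n(NO2) = 0.13642 mol; at 62.94% yield, n(NO2) = 0.085865 mol.
Step 2 (NO2:NO = 3:1): theoretical n(NO) = 0.028622 mol, so theoretical mass = 0.028622 × 30.01 = 0.85894 g.
At 69.48% yield, actual mass of NO = 0.85894 × 0.6948 = 0.59679 g.

0.5968 g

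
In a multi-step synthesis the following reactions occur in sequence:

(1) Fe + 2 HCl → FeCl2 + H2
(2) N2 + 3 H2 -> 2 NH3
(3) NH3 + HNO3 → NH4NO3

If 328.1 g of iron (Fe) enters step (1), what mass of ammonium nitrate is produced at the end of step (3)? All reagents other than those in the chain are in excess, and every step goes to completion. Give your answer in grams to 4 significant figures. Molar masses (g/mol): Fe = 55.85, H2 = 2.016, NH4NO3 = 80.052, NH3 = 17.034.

n(Fe) = 328.1 / 55.85 = 5.8747 mol.
Reaction (1): Fe→H2 ratio 1:1 ⇒ n(H2) = 5.8747 mol.
Reaction (2): H2→NH3 ratio 3:2 ⇒ n(NH3) = 3.9164 mol.
Reaction (3): NH3→NH4NO3 ratio 1:1 ⇒ n(NH4NO3) = 3.9164 mol.
Mass of NH4NO3 = 3.9164 × 80.052 = 313.52 g.

313.5 g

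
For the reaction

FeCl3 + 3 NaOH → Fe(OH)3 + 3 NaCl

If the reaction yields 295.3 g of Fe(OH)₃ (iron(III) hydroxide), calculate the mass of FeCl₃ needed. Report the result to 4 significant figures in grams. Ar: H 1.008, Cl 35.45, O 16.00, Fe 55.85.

448.2 g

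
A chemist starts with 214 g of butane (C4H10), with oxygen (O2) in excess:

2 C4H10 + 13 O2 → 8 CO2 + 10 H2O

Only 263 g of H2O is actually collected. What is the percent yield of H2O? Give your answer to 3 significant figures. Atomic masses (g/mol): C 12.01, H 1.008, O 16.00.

M(C4H10) = 4(12.01) + 10(1.008) = 58.12 g/mol.
M(H2O) = 2(1.008) + 16.00 = 18.016 g/mol.
n(C4H10) = 214.0 g / 58.12 g/mol = 3.682 mol.
From the equation the C4H10:H2O mole ratio is 2:10, so n(H2O) = 3.682 × 10/2 = 18.41 mol.
Mass of H2O = 18.41 mol × 18.016 g/mol = 331.7 g.
This is the theoretical yield. Percent yield = 263 g / 331.7 g × 100% = 79.29%.

79.3 %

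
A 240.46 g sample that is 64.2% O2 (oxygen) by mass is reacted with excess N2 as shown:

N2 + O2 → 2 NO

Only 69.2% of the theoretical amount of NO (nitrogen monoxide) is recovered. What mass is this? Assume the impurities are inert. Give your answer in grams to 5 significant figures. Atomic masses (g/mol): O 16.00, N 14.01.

200.37 g

Pure O2 available = 240.46 g × 0.642 = 154.375 g.
M(O2) = 2(16.00) = 32.00 g/mol.
M(NO) = 14.01 + 16.00 = 30.01 g/mol.
n(O2) = 154.375 g / 32.00 g/mol = 4.82423 mol.
From the equation the O2:NO mole ratio is 1:2, so n(NO) = 4.82423 × 2/1 = 9.64846 mol.
Mass of NO = 9.64846 mol × 30.01 g/mol = 289.550 g.
Actual mass collected = 289.550 g × 0.692 = 200.369 g.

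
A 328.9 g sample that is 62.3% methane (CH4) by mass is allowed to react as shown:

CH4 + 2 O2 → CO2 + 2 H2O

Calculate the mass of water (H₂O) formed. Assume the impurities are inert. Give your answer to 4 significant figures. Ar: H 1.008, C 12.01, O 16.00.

Mass of pure CH4 = 328.9 g × 0.623 = 204.90 g.
M(CH4) = 12.01 + 4(1.008) = 16.042 g/mol.
M(H2O) = 2(1.008) + 16.00 = 18.016 g/mol.
n(CH4) = 204.90 g / 16.042 g/mol = 12.773 mol.
From the equation the CH4:H2O mole ratio is 1:2, so n(H2O) = 12.773 × 2/1 = 25.546 mol.
Mass of H2O = 25.546 mol × 18.016 g/mol = 460.24 g.

460.2 g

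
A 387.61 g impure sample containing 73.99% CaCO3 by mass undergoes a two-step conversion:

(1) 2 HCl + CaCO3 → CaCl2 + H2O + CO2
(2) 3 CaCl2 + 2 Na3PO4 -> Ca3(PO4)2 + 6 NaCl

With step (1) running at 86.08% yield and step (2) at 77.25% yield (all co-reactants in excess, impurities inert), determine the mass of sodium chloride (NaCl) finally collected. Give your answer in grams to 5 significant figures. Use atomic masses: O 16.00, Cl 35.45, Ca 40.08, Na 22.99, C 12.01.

Pure CaCO3 = 387.61 × 0.7399 = 286.793 g.
M(CaCO3) = 40.08 + 12.01 + 3(16.00) = 100.09 g/mol.
M(NaCl) = 22.99 + 35.45 = 58.44 g/mol.
n(CaCO3) = 286.793 / 100.09 = 2.86535 mol.
Step 1 (CaCO3:CaCl2 = 1:1): theoretical n(CaCl2) = 2.86535 mol; at 86.08% yield, n(CaCl2) = 2.46649 mol.
Step 2 (CaCl2:NaCl = 3:6): theoretical n(NaCl) = 4.93298 mol, so theoretical mass = 4.93298 × 58.44 = 288.283 g.
At 77.25% yield, actual mass of NaCl = 288.283 × 0.7725 = 222.699 g.

222.70 g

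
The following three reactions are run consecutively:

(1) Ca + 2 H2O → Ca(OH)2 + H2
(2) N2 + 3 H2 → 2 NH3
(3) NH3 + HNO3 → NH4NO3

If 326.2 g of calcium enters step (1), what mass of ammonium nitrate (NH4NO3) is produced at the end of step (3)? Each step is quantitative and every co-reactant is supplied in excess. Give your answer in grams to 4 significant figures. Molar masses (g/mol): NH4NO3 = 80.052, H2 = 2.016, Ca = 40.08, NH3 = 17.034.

434.3 g

n(Ca) = 326.2 / 40.08 = 8.1387 mol.
Reaction (1): Ca→H2 ratio 1:1 ⇒ n(H2) = 8.1387 mol.
Reaction (2): H2→NH3 ratio 3:2 ⇒ n(NH3) = 5.4258 mol.
Reaction (3): NH3→NH4NO3 ratio 1:1 ⇒ n(NH4NO3) = 5.4258 mol.
Mass of NH4NO3 = 5.4258 × 80.052 = 434.35 g.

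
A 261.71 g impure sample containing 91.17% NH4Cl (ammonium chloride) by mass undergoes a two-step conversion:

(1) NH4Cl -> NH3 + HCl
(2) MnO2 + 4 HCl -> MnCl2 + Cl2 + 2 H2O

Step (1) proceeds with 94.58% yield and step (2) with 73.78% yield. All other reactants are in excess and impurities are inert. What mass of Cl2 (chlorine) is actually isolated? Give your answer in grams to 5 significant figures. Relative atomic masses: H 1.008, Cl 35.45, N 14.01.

Pure NH4Cl = 261.71 × 0.9117 = 238.601 g.
M(NH4Cl) = 14.01 + 4(1.008) + 35.45 = 53.492 g/mol.
M(Cl2) = 2(35.45) = 70.90 g/mol.
n(NH4Cl) = 238.601 / 53.492 = 4.46050 mol.
Step 1 (NH4Cl:HCl = 1:1): theoretical n(HCl) = 4.46050 mol; at 94.58% yield, n(HCl) = 4.21874 mol.
Step 2 (HCl:Cl2 = 4:1): theoretical n(Cl2) = 1.05468 mol, so theoretical mass = 1.05468 × 70.90 = 74.7772 g.
At 73.78% yield, actual mass of Cl2 = 74.7772 × 0.7378 = 55.1706 g.

55.171 g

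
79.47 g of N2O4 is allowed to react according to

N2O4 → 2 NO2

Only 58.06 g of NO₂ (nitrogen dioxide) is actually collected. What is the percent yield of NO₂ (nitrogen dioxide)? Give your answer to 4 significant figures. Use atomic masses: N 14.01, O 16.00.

73.06 %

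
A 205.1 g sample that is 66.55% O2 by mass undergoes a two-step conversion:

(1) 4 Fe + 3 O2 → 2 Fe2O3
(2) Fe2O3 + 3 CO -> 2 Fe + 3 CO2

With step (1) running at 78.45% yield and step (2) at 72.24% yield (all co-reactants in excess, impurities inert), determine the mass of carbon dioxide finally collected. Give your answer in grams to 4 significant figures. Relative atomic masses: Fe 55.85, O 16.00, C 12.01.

212.8 g

Pure O2 = 205.1 × 0.6655 = 136.49 g.
M(O2) = 2(16.00) = 32.00 g/mol.
M(CO2) = 12.01 + 2(16.00) = 44.01 g/mol.
n(O2) = 136.49 / 32.00 = 4.2654 mol.
Step 1 (O2:Fe2O3 = 3:2): theoretical n(Fe2O3) = 2.8436 mol; at 78.45% yield, n(Fe2O3) = 2.2308 mol.
Step 2 (Fe2O3:CO2 = 1:3): theoretical n(CO2) = 6.6925 mol, so theoretical mass = 6.6925 × 44.01 = 294.54 g.
At 72.24% yield, actual mass of CO2 = 294.54 × 0.7224 = 212.77 g.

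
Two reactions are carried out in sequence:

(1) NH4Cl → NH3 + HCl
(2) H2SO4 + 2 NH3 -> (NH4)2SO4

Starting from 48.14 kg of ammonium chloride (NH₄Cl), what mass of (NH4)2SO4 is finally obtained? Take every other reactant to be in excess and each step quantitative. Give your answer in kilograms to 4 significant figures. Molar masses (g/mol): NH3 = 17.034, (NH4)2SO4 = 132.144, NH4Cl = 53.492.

59.46 kg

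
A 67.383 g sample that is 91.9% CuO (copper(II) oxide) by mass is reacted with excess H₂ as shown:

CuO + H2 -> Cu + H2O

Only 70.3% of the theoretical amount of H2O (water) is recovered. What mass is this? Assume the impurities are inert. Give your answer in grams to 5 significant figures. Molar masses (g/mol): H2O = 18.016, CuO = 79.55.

9.8591 g

Pure CuO available = 67.383 g × 0.919 = 61.9250 g.
n(CuO) = 61.9250 g / 79.55 g/mol = 0.778441 mol.
From the equation the CuO:H2O mole ratio is 1:1, so n(H2O) = 0.778441 × 1/1 = 0.778441 mol.
Mass of H2O = 0.778441 mol × 18.016 g/mol = 14.0244 g.
Actual mass collected = 14.0244 g × 0.703 = 9.85915 g.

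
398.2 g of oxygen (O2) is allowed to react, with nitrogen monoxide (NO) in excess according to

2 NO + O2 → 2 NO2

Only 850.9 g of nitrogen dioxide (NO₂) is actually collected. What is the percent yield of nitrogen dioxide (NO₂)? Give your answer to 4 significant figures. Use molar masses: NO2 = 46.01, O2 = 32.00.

n(O2) = 398.20 g / 32.00 g/mol = 12.444 mol.
From the equation the O2:NO2 mole ratio is 1:2, so n(NO2) = 12.444 × 2/1 = 24.887 mol.
Mass of NO2 = 24.887 mol × 46.01 g/mol = 1145.1 g.
This is the theoretical yield. Percent yield = 850.9 g / 1145.1 g × 100% = 74.310%.

74.31 %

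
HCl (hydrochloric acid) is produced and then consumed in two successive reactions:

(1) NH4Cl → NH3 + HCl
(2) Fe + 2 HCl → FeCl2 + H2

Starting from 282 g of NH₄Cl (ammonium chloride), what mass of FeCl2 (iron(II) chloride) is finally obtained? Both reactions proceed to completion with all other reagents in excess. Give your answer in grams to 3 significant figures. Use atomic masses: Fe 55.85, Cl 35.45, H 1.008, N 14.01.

334 g

M(NH4Cl) = 14.01 + 4(1.008) + 35.45 = 53.492 g/mol.
M(FeCl2) = 55.85 + 2(35.45) = 126.75 g/mol.
n(NH4Cl) = 282.0 / 53.492 = 5.272 mol.
Step 1 gives a 1:1 ratio of NH4Cl to HCl, so n(HCl) = 5.272 mol.
In step 2 the HCl:FeCl2 ratio is 2:1, so n(FeCl2) = 2.636 mol.
Mass of FeCl2 = 2.636 × 126.75 = 334.1 g.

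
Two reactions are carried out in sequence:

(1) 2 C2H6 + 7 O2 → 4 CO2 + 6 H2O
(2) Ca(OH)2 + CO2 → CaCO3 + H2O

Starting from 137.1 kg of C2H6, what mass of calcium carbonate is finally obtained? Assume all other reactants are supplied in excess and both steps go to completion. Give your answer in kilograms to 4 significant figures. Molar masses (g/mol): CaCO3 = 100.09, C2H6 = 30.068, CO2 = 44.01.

912.8 kg

137.1 kg = 137100 g.
n(C2H6) = 137100 / 30.068 = 4559.7 mol.
Step 1 gives a 2:4 ratio of C2H6 to CO2, so n(CO2) = 9119.3 mol.
In step 2 the CO2:CaCO3 ratio is 1:1, so n(CaCO3) = 9119.3 mol.
Mass of CaCO3 = 9119.3 × 100.09 = 912750 g = 912.8 kg.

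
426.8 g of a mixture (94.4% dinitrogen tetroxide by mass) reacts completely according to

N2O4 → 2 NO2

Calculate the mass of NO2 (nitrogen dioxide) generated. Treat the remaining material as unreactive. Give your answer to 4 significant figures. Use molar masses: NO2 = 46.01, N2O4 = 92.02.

Mass of pure N2O4 = 426.8 g × 0.944 = 402.90 g.
n(N2O4) = 402.90 g / 92.02 g/mol = 4.3784 mol.
From the equation the N2O4:NO2 mole ratio is 1:2, so n(NO2) = 4.3784 × 2/1 = 8.7568 mol.
Mass of NO2 = 8.7568 mol × 46.01 g/mol = 402.90 g.

402.9 g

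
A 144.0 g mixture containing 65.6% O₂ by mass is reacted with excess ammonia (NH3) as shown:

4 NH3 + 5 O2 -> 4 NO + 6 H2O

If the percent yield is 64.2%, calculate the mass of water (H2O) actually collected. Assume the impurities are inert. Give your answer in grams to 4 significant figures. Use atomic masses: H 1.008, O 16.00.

40.97 g

Pure O2 available = 144.0 g × 0.656 = 94.464 g.
M(O2) = 2(16.00) = 32.00 g/mol.
M(H2O) = 2(1.008) + 16.00 = 18.016 g/mol.
n(O2) = 94.464 g / 32.00 g/mol = 2.9520 mol.
From the equation the O2:H2O mole ratio is 5:6, so n(H2O) = 2.9520 × 6/5 = 3.5424 mol.
Mass of H2O = 3.5424 mol × 18.016 g/mol = 63.820 g.
Actual mass collected = 63.820 g × 0.642 = 40.972 g.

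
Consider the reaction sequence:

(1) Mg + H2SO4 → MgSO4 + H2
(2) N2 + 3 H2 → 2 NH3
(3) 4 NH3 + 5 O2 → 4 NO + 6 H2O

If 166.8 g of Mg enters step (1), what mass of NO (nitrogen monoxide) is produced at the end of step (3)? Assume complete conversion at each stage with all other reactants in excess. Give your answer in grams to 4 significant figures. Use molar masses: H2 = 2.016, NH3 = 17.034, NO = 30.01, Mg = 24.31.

137.3 g

n(Mg) = 166.8 / 24.31 = 6.8614 mol.
Reaction (1): Mg→H2 ratio 1:1 ⇒ n(H2) = 6.8614 mol.
Reaction (2): H2→NH3 ratio 3:2 ⇒ n(NH3) = 4.5742 mol.
Reaction (3): NH3→NO ratio 4:4 ⇒ n(NO) = 4.5742 mol.
Mass of NO = 4.5742 × 30.01 = 137.27 g.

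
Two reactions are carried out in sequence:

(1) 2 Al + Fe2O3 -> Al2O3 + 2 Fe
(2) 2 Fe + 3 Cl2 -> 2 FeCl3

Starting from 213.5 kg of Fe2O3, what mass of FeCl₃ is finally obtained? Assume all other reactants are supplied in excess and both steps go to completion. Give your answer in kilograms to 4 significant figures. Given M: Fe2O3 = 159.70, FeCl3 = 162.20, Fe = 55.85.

213.5 kg = 213500 g.
n(Fe2O3) = 213500 / 159.70 = 1336.9 mol.
Step 1 gives a 1:2 ratio of Fe2O3 to Fe, so n(Fe) = 2673.8 mol.
In step 2 the Fe:FeCl3 ratio is 2:2, so n(FeCl3) = 2673.8 mol.
Mass of FeCl3 = 2673.8 × 162.20 = 433680 g = 433.7 kg.

433.7 kg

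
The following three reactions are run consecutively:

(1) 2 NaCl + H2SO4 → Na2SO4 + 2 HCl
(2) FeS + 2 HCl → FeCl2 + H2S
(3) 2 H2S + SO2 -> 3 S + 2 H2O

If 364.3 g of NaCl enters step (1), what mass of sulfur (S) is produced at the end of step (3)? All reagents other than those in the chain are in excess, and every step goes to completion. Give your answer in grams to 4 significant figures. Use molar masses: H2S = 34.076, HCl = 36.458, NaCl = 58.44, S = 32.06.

n(NaCl) = 364.3 / 58.44 = 6.2337 mol.
Reaction (1): NaCl→HCl ratio 2:2 ⇒ n(HCl) = 6.2337 mol.
Reaction (2): HCl→H2S ratio 2:1 ⇒ n(H2S) = 3.1169 mol.
Reaction (3): H2S→S ratio 2:3 ⇒ n(S) = 4.6753 mol.
Mass of S = 4.6753 × 32.06 = 149.89 g.

149.9 g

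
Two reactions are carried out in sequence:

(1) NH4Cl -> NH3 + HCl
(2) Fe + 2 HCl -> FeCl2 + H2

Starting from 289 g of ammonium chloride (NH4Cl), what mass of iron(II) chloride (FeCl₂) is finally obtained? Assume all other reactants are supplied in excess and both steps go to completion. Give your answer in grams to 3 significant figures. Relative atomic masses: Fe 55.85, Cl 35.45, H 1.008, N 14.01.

342 g

M(NH4Cl) = 14.01 + 4(1.008) + 35.45 = 53.492 g/mol.
M(FeCl2) = 55.85 + 2(35.45) = 126.75 g/mol.
n(NH4Cl) = 289.0 / 53.492 = 5.403 mol.
Step 1 gives a 1:1 ratio of NH4Cl to HCl, so n(HCl) = 5.403 mol.
In step 2 the HCl:FeCl2 ratio is 2:1, so n(FeCl2) = 2.701 mol.
Mass of FeCl2 = 2.701 × 126.75 = 342.4 g.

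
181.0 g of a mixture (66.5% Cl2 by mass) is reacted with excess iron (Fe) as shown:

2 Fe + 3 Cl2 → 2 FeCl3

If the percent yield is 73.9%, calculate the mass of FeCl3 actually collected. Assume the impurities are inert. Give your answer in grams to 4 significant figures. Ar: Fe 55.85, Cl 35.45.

Pure Cl2 available = 181.0 g × 0.665 = 120.36 g.
M(Cl2) = 2(35.45) = 70.90 g/mol.
M(FeCl3) = 55.85 + 3(35.45) = 162.20 g/mol.
n(Cl2) = 120.36 g / 70.90 g/mol = 1.6977 mol.
From the equation the Cl2:FeCl3 mole ratio is 3:2, so n(FeCl3) = 1.6977 × 2/3 = 1.1318 mol.
Mass of FeCl3 = 1.1318 mol × 162.20 g/mol = 183.58 g.
Actual mass collected = 183.58 g × 0.739 = 135.66 g.

135.7 g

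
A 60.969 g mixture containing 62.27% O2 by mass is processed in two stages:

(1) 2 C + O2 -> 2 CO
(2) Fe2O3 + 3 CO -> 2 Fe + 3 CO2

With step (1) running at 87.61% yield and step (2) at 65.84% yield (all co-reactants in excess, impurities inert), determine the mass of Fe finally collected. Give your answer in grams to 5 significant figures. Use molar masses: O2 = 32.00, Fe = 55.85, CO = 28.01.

50.962 g

Pure O2 = 60.969 × 0.6227 = 37.9654 g.
n(O2) = 37.9654 / 32.00 = 1.18642 mol.
Step 1 (O2:CO = 1:2): theoretical n(CO) = 2.37284 mol; at 87.61% yield, n(CO) = 2.07884 mol.
Step 2 (CO:Fe = 3:2): theoretical n(Fe) = 1.38590 mol, so theoretical mass = 1.38590 × 55.85 = 77.4022 g.
At 65.84% yield, actual mass of Fe = 77.4022 × 0.6584 = 50.9616 g.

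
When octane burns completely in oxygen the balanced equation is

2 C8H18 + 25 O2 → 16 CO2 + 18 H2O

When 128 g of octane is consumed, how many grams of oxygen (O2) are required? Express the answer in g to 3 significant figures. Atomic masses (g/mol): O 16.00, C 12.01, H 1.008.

448 g

M(C8H18) = 8(12.01) + 18(1.008) = 114.224 g/mol.
M(O2) = 2(16.00) = 32.00 g/mol.
n(C8H18) = 128.0 g / 114.224 g/mol = 1.121 mol.
From the equation the C8H18:O2 mole ratio is 2:25, so n(O2) = 1.121 × 25/2 = 14.01 mol.
Mass of O2 = 14.01 mol × 32.00 g/mol = 448.2 g.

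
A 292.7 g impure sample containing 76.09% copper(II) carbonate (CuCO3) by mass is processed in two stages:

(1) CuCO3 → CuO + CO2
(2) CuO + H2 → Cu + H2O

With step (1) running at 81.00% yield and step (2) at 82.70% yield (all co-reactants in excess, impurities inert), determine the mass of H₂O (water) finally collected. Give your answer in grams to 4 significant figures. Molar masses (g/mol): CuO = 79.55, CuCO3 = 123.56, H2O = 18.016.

Pure CuCO3 = 292.7 × 0.7609 = 222.72 g.
n(CuCO3) = 222.72 / 123.56 = 1.8025 mol.
Step 1 (CuCO3:CuO = 1:1): theoretical n(CuO) = 1.8025 mol; at 81.00% yield, n(CuO) = 1.4600 mol.
Step 2 (CuO:H2O = 1:1): theoretical n(H2O) = 1.4600 mol, so theoretical mass = 1.4600 × 18.016 = 26.304 g.
At 82.70% yield, actual mass of H2O = 26.304 × 0.8270 = 21.753 g.

21.75 g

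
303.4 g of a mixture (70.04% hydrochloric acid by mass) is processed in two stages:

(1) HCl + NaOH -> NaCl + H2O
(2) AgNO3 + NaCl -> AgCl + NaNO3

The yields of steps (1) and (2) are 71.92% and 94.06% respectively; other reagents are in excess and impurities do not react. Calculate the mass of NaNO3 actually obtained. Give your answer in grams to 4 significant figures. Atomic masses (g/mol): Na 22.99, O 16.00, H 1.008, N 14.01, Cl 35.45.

Pure HCl = 303.4 × 0.7004 = 212.50 g.
M(HCl) = 1.008 + 35.45 = 36.458 g/mol.
M(NaNO3) = 22.99 + 14.01 + 3(16.00) = 85.00 g/mol.
n(HCl) = 212.50 / 36.458 = 5.8287 mol.
Step 1 (HCl:NaCl = 1:1): theoretical n(NaCl) = 5.8287 mol; at 71.92% yield, n(NaCl) = 4.1920 mol.
Step 2 (NaCl:NaNO3 = 1:1): theoretical n(NaNO3) = 4.1920 mol, so theoretical mass = 4.1920 × 85.00 = 356.32 g.
At 94.06% yield, actual mass of NaNO3 = 356.32 × 0.9406 = 335.15 g.

335.2 g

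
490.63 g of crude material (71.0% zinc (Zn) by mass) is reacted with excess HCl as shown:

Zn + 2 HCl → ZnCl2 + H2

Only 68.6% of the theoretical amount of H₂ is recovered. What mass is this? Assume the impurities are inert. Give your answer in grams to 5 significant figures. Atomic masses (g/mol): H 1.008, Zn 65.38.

Pure Zn available = 490.63 g × 0.710 = 348.347 g.
M(Zn) = 65.38 g/mol.
M(H2) = 2(1.008) = 2.016 g/mol.
n(Zn) = 348.347 g / 65.38 g/mol = 5.32804 mol.
From the equation the Zn:H2 mole ratio is 1:1, so n(H2) = 5.32804 × 1/1 = 5.32804 mol.
Mass of H2 = 5.32804 mol × 2.016 g/mol = 10.7413 g.
Actual mass collected = 10.7413 g × 0.686 = 7.36855 g.

7.3686 g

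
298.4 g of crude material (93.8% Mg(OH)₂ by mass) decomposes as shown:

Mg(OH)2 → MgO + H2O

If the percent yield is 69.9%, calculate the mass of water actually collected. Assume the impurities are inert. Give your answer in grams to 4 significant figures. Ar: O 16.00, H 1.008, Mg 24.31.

60.43 g

Pure Mg(OH)2 available = 298.4 g × 0.938 = 279.90 g.
M(Mg(OH)2) = 24.31 + 2(16.00) + 2(1.008) = 58.326 g/mol.
M(H2O) = 2(1.008) + 16.00 = 18.016 g/mol.
n(Mg(OH)2) = 279.90 g / 58.326 g/mol = 4.7989 mol.
From the equation the Mg(OH)2:H2O mole ratio is 1:1, so n(H2O) = 4.7989 × 1/1 = 4.7989 mol.
Mass of H2O = 4.7989 mol × 18.016 g/mol = 86.457 g.
Actual mass collected = 86.457 g × 0.699 = 60.433 g.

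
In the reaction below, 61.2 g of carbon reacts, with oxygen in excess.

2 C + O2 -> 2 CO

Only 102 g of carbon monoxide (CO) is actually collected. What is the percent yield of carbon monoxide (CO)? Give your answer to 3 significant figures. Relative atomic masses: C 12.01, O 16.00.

M(C) = 12.01 g/mol.
M(CO) = 12.01 + 16.00 = 28.01 g/mol.
n(C) = 61.20 g / 12.01 g/mol = 5.096 mol.
From the equation the C:CO mole ratio is 2:2, so n(CO) = 5.096 × 2/2 = 5.096 mol.
Mass of CO = 5.096 mol × 28.01 g/mol = 142.7 g.
This is the theoretical yield. Percent yield = 102 g / 142.7 g × 100% = 71.46%.

71.5 %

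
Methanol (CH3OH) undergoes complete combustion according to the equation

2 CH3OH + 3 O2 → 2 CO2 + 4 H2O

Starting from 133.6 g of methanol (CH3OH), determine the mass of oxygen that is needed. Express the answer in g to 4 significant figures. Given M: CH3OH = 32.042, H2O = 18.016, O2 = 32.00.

200.1 g

n(CH3OH) = 133.60 g / 32.042 g/mol = 4.1695 mol.
From the equation the CH3OH:O2 mole ratio is 2:3, so n(O2) = 4.1695 × 3/2 = 6.2543 mol.
Mass of O2 = 6.2543 mol × 32.00 g/mol = 200.14 g.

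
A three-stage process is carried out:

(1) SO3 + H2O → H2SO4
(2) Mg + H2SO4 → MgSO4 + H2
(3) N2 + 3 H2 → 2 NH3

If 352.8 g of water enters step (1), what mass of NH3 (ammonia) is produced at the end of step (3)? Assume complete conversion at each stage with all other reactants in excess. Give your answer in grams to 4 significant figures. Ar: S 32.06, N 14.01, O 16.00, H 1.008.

M(H2O) = 2(1.008) + 16.00 = 18.016 g/mol.
M(NH3) = 14.01 + 3(1.008) = 17.034 g/mol.
n(H2O) = 352.8 / 18.016 = 19.583 mol.
Reaction (1): H2O→H2SO4 ratio 1:1 ⇒ n(H2SO4) = 19.583 mol.
Reaction (2): H2SO4→H2 ratio 1:1 ⇒ n(H2) = 19.583 mol.
Reaction (3): H2→NH3 ratio 3:2 ⇒ n(NH3) = 13.055 mol.
Mass of NH3 = 13.055 × 17.034 = 222.38 g.

222.4 g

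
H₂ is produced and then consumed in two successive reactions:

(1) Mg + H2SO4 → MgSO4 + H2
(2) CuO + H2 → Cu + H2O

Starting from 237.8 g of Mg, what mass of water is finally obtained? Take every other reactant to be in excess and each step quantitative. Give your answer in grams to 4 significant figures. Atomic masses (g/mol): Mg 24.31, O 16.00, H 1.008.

176.2 g

M(Mg) = 24.31 g/mol.
M(H2O) = 2(1.008) + 16.00 = 18.016 g/mol.
n(Mg) = 237.80 / 24.31 = 9.7820 mol.
Step 1 gives a 1:1 ratio of Mg to H2, so n(H2) = 9.7820 mol.
In step 2 the H2:H2O ratio is 1:1, so n(H2O) = 9.7820 mol.
Mass of H2O = 9.7820 × 18.016 = 176.23 g.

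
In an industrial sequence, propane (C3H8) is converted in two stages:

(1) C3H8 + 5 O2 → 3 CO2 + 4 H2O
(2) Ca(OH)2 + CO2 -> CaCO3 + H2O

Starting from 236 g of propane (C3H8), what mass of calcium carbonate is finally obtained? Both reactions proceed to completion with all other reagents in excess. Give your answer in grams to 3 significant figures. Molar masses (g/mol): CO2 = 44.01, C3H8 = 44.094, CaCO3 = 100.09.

1610 g

n(C3H8) = 236.0 / 44.094 = 5.352 mol.
Step 1 gives a 1:3 ratio of C3H8 to CO2, so n(CO2) = 16.06 mol.
In step 2 the CO2:CaCO3 ratio is 1:1, so n(CaCO3) = 16.06 mol.
Mass of CaCO3 = 16.06 × 100.09 = 1607 g.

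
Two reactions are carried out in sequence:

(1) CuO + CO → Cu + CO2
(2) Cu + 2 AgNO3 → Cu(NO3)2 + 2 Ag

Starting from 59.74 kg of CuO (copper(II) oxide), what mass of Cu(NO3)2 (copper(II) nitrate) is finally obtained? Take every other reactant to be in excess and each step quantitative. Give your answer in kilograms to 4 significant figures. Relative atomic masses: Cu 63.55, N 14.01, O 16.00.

M(CuO) = 63.55 + 16.00 = 79.55 g/mol.
M(Cu(NO3)2) = 63.55 + 2(14.01) + 6(16.00) = 187.57 g/mol.
59.74 kg = 59740 g.
n(CuO) = 59740 / 79.55 = 750.97 mol.
Step 1 gives a 1:1 ratio of CuO to Cu, so n(Cu) = 750.97 mol.
In step 2 the Cu:Cu(NO3)2 ratio is 1:1, so n(Cu(NO3)2) = 750.97 mol.
Mass of Cu(NO3)2 = 750.97 × 187.57 = 140860 g = 140.9 kg.

140.9 kg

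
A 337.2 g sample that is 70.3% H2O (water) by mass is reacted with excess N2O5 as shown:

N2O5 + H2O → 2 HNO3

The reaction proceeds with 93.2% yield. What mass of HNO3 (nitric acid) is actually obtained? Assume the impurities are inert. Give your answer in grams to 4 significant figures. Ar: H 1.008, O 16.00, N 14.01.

1546 g

Pure H2O available = 337.2 g × 0.703 = 237.05 g.
M(H2O) = 2(1.008) + 16.00 = 18.016 g/mol.
M(HNO3) = 1.008 + 14.01 + 3(16.00) = 63.018 g/mol.
n(H2O) = 237.05 g / 18.016 g/mol = 13.158 mol.
From the equation the H2O:HNO3 mole ratio is 1:2, so n(HNO3) = 13.158 × 2/1 = 26.316 mol.
Mass of HNO3 = 26.316 mol × 63.018 g/mol = 1658.4 g.
Actual mass collected = 1658.4 g × 0.932 = 1545.6 g.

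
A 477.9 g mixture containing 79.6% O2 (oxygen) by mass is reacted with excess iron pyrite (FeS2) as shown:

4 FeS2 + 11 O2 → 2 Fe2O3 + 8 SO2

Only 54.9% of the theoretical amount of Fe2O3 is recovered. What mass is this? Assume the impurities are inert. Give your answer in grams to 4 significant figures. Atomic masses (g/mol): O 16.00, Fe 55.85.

189.5 g

Pure O2 available = 477.9 g × 0.796 = 380.41 g.
M(O2) = 2(16.00) = 32.00 g/mol.
M(Fe2O3) = 2(55.85) + 3(16.00) = 159.70 g/mol.
n(O2) = 380.41 g / 32.00 g/mol = 11.888 mol.
From the equation the O2:Fe2O3 mole ratio is 11:2, so n(Fe2O3) = 11.888 × 2/11 = 2.1614 mol.
Mass of Fe2O3 = 2.1614 mol × 159.70 g/mol = 345.18 g.
Actual mass collected = 345.18 g × 0.549 = 189.50 g.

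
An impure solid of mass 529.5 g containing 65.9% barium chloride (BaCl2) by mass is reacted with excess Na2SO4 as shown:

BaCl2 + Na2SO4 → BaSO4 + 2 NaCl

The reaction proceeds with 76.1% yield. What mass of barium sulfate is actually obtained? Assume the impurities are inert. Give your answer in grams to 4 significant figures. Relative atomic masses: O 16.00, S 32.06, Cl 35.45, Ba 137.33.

297.6 g

Pure BaCl2 available = 529.5 g × 0.659 = 348.94 g.
M(BaCl2) = 137.33 + 2(35.45) = 208.23 g/mol.
M(BaSO4) = 137.33 + 32.06 + 4(16.00) = 233.39 g/mol.
n(BaCl2) = 348.94 g / 208.23 g/mol = 1.6757 mol.
From the equation the BaCl2:BaSO4 mole ratio is 1:1, so n(BaSO4) = 1.6757 × 1/1 = 1.6757 mol.
Mass of BaSO4 = 1.6757 mol × 233.39 g/mol = 391.10 g.
Actual mass collected = 391.10 g × 0.761 = 297.63 g.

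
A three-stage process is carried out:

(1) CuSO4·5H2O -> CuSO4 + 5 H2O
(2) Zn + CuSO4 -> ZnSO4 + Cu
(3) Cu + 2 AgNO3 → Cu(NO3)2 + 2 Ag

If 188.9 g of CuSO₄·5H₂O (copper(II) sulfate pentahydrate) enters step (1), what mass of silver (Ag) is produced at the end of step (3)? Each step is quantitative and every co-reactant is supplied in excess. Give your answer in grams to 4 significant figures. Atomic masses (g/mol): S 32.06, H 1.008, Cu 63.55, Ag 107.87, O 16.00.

M(CuSO4·5H2O) = 63.55 + 32.06 + 9(16.00) + 10(1.008) = 249.69 g/mol.
M(Ag) = 107.87 g/mol.
n(CuSO4·5H2O) = 188.9 / 249.69 = 0.75654 mol.
Reaction (1): CuSO4·5H2O→CuSO4 ratio 1:1 ⇒ n(CuSO4) = 0.75654 mol.
Reaction (2): CuSO4→Cu ratio 1:1 ⇒ n(Cu) = 0.75654 mol.
Reaction (3): Cu→Ag ratio 1:2 ⇒ n(Ag) = 1.5131 mol.
Mass of Ag = 1.5131 × 107.87 = 163.22 g.

163.2 g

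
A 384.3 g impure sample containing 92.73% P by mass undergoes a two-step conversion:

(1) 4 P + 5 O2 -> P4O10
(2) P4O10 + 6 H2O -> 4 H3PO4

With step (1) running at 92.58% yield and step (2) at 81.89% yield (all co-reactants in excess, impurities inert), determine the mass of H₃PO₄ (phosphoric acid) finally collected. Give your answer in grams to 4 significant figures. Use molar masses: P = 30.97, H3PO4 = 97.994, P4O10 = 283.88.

854.9 g

Pure P = 384.3 × 0.9273 = 356.36 g.
n(P) = 356.36 / 30.97 = 11.507 mol.
Step 1 (P:P4O10 = 4:1): theoretical n(P4O10) = 2.8767 mol; at 92.58% yield, n(P4O10) = 2.6632 mol.
Step 2 (P4O10:H3PO4 = 1:4): theoretical n(H3PO4) = 10.653 mol, so theoretical mass = 10.653 × 97.994 = 1043.9 g.
At 81.89% yield, actual mass of H3PO4 = 1043.9 × 0.8189 = 854.86 g.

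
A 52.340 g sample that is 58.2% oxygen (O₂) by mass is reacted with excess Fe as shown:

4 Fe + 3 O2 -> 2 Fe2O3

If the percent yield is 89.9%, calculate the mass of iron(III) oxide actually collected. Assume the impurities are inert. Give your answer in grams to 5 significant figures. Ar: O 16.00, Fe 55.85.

Pure O2 available = 52.340 g × 0.582 = 30.4619 g.
M(O2) = 2(16.00) = 32.00 g/mol.
M(Fe2O3) = 2(55.85) + 3(16.00) = 159.70 g/mol.
n(O2) = 30.4619 g / 32.00 g/mol = 0.951934 mol.
From the equation the O2:Fe2O3 mole ratio is 3:2, so n(Fe2O3) = 0.951934 × 2/3 = 0.634623 mol.
Mass of Fe2O3 = 0.634623 mol × 159.70 g/mol = 101.349 g.
Actual mass collected = 101.349 g × 0.899 = 91.1129 g.

91.113 g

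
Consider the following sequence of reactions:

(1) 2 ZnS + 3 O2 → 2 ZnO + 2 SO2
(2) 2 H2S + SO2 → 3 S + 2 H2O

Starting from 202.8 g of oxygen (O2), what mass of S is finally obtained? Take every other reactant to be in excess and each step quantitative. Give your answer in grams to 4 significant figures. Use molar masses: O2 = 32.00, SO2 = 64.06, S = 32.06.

406.4 g

n(O2) = 202.80 / 32.00 = 6.3375 mol.
Step 1 gives a 3:2 ratio of O2 to SO2, so n(SO2) = 4.2250 mol.
In step 2 the SO2:S ratio is 1:3, so n(S) = 12.675 mol.
Mass of S = 12.675 × 32.06 = 406.36 g.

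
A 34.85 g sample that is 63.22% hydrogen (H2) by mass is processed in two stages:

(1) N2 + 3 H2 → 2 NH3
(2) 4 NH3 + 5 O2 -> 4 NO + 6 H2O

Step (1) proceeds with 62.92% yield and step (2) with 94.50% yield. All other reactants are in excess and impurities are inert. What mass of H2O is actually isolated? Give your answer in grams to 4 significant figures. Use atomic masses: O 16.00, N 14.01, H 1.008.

117.1 g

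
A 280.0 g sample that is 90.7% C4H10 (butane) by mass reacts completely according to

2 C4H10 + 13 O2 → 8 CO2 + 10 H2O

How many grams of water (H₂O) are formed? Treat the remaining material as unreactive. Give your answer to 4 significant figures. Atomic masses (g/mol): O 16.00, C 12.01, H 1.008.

393.6 g

Mass of pure C4H10 = 280.0 g × 0.907 = 253.96 g.
M(C4H10) = 4(12.01) + 10(1.008) = 58.12 g/mol.
M(H2O) = 2(1.008) + 16.00 = 18.016 g/mol.
n(C4H10) = 253.96 g / 58.12 g/mol = 4.3696 mol.
From the equation the C4H10:H2O mole ratio is 2:10, so n(H2O) = 4.3696 × 10/2 = 21.848 mol.
Mass of H2O = 21.848 mol × 18.016 g/mol = 393.61 g.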